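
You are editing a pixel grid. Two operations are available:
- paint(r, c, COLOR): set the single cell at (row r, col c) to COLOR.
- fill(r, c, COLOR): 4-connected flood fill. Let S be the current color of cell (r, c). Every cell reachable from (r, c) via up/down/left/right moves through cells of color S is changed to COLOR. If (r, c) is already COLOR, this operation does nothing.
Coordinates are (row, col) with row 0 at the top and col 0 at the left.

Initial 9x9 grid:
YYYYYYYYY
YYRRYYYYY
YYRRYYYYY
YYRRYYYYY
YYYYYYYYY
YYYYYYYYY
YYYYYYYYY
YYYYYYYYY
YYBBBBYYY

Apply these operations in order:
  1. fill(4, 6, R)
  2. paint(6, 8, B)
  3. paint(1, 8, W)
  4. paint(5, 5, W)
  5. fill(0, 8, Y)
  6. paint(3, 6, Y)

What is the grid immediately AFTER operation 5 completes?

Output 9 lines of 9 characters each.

After op 1 fill(4,6,R) [71 cells changed]:
RRRRRRRRR
RRRRRRRRR
RRRRRRRRR
RRRRRRRRR
RRRRRRRRR
RRRRRRRRR
RRRRRRRRR
RRRRRRRRR
RRBBBBRRR
After op 2 paint(6,8,B):
RRRRRRRRR
RRRRRRRRR
RRRRRRRRR
RRRRRRRRR
RRRRRRRRR
RRRRRRRRR
RRRRRRRRB
RRRRRRRRR
RRBBBBRRR
After op 3 paint(1,8,W):
RRRRRRRRR
RRRRRRRRW
RRRRRRRRR
RRRRRRRRR
RRRRRRRRR
RRRRRRRRR
RRRRRRRRB
RRRRRRRRR
RRBBBBRRR
After op 4 paint(5,5,W):
RRRRRRRRR
RRRRRRRRW
RRRRRRRRR
RRRRRRRRR
RRRRRRRRR
RRRRRWRRR
RRRRRRRRB
RRRRRRRRR
RRBBBBRRR
After op 5 fill(0,8,Y) [74 cells changed]:
YYYYYYYYY
YYYYYYYYW
YYYYYYYYY
YYYYYYYYY
YYYYYYYYY
YYYYYWYYY
YYYYYYYYB
YYYYYYYYY
YYBBBBYYY

Answer: YYYYYYYYY
YYYYYYYYW
YYYYYYYYY
YYYYYYYYY
YYYYYYYYY
YYYYYWYYY
YYYYYYYYB
YYYYYYYYY
YYBBBBYYY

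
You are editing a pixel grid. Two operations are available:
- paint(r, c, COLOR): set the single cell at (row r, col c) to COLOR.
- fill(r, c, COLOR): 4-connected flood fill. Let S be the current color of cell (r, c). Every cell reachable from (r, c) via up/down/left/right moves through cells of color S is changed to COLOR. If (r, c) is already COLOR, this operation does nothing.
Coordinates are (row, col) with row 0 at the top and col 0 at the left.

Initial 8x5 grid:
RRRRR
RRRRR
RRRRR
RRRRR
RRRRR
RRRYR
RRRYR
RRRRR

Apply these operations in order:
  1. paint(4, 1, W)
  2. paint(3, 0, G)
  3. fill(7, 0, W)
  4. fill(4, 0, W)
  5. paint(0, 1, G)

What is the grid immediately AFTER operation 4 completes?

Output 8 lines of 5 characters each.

Answer: WWWWW
WWWWW
WWWWW
GWWWW
WWWWW
WWWYW
WWWYW
WWWWW

Derivation:
After op 1 paint(4,1,W):
RRRRR
RRRRR
RRRRR
RRRRR
RWRRR
RRRYR
RRRYR
RRRRR
After op 2 paint(3,0,G):
RRRRR
RRRRR
RRRRR
GRRRR
RWRRR
RRRYR
RRRYR
RRRRR
After op 3 fill(7,0,W) [36 cells changed]:
WWWWW
WWWWW
WWWWW
GWWWW
WWWWW
WWWYW
WWWYW
WWWWW
After op 4 fill(4,0,W) [0 cells changed]:
WWWWW
WWWWW
WWWWW
GWWWW
WWWWW
WWWYW
WWWYW
WWWWW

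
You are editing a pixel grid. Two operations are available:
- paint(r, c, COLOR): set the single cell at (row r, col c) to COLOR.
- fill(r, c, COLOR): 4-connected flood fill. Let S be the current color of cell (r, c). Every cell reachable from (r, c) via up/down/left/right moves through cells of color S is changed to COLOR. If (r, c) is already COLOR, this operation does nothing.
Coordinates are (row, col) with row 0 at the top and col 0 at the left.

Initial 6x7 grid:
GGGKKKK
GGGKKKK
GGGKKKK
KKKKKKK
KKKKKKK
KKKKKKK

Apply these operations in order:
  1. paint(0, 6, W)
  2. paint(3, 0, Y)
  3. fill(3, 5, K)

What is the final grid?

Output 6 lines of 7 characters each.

After op 1 paint(0,6,W):
GGGKKKW
GGGKKKK
GGGKKKK
KKKKKKK
KKKKKKK
KKKKKKK
After op 2 paint(3,0,Y):
GGGKKKW
GGGKKKK
GGGKKKK
YKKKKKK
KKKKKKK
KKKKKKK
After op 3 fill(3,5,K) [0 cells changed]:
GGGKKKW
GGGKKKK
GGGKKKK
YKKKKKK
KKKKKKK
KKKKKKK

Answer: GGGKKKW
GGGKKKK
GGGKKKK
YKKKKKK
KKKKKKK
KKKKKKK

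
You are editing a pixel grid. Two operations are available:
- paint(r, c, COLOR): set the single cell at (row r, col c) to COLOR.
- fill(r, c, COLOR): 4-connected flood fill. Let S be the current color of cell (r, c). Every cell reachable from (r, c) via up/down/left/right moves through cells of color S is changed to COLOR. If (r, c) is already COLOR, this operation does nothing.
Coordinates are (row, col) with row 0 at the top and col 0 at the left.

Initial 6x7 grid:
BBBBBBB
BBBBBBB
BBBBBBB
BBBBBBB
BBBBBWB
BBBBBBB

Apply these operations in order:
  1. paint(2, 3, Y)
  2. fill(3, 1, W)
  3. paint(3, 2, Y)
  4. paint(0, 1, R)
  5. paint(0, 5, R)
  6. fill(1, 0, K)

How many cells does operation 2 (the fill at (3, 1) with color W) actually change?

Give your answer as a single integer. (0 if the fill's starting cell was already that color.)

Answer: 40

Derivation:
After op 1 paint(2,3,Y):
BBBBBBB
BBBBBBB
BBBYBBB
BBBBBBB
BBBBBWB
BBBBBBB
After op 2 fill(3,1,W) [40 cells changed]:
WWWWWWW
WWWWWWW
WWWYWWW
WWWWWWW
WWWWWWW
WWWWWWW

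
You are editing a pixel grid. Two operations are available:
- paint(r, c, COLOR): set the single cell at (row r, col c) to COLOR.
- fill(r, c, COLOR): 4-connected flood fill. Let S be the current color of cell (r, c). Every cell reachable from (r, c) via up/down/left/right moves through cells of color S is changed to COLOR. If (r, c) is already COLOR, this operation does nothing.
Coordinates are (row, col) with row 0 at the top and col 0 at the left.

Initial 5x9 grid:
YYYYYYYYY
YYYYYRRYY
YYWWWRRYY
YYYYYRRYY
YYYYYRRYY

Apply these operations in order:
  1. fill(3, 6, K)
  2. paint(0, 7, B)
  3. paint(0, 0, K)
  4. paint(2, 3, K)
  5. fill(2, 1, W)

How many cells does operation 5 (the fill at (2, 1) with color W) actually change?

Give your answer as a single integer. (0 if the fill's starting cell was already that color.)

After op 1 fill(3,6,K) [8 cells changed]:
YYYYYYYYY
YYYYYKKYY
YYWWWKKYY
YYYYYKKYY
YYYYYKKYY
After op 2 paint(0,7,B):
YYYYYYYBY
YYYYYKKYY
YYWWWKKYY
YYYYYKKYY
YYYYYKKYY
After op 3 paint(0,0,K):
KYYYYYYBY
YYYYYKKYY
YYWWWKKYY
YYYYYKKYY
YYYYYKKYY
After op 4 paint(2,3,K):
KYYYYYYBY
YYYYYKKYY
YYWKWKKYY
YYYYYKKYY
YYYYYKKYY
After op 5 fill(2,1,W) [23 cells changed]:
KWWWWWWBY
WWWWWKKYY
WWWKWKKYY
WWWWWKKYY
WWWWWKKYY

Answer: 23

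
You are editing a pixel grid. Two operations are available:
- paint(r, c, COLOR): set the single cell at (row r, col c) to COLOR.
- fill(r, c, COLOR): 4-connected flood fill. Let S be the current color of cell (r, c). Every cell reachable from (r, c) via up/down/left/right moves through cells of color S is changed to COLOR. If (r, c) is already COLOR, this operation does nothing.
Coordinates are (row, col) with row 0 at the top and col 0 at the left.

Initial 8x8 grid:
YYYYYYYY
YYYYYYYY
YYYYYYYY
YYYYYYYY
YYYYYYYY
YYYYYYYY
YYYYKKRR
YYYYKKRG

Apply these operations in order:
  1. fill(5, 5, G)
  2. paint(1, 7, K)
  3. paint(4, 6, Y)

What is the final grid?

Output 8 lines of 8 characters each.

Answer: GGGGGGGG
GGGGGGGK
GGGGGGGG
GGGGGGGG
GGGGGGYG
GGGGGGGG
GGGGKKRR
GGGGKKRG

Derivation:
After op 1 fill(5,5,G) [56 cells changed]:
GGGGGGGG
GGGGGGGG
GGGGGGGG
GGGGGGGG
GGGGGGGG
GGGGGGGG
GGGGKKRR
GGGGKKRG
After op 2 paint(1,7,K):
GGGGGGGG
GGGGGGGK
GGGGGGGG
GGGGGGGG
GGGGGGGG
GGGGGGGG
GGGGKKRR
GGGGKKRG
After op 3 paint(4,6,Y):
GGGGGGGG
GGGGGGGK
GGGGGGGG
GGGGGGGG
GGGGGGYG
GGGGGGGG
GGGGKKRR
GGGGKKRG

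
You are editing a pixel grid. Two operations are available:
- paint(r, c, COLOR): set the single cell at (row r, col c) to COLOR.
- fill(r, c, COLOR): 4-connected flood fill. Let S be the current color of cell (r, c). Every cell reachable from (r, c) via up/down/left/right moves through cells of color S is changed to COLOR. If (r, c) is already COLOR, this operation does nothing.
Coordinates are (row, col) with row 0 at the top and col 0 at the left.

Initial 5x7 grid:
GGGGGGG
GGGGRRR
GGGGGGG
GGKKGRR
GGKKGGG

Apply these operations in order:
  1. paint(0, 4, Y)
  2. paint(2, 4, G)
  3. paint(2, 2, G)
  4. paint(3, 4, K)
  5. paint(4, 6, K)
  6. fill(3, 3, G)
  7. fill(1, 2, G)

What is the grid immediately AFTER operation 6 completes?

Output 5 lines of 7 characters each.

After op 1 paint(0,4,Y):
GGGGYGG
GGGGRRR
GGGGGGG
GGKKGRR
GGKKGGG
After op 2 paint(2,4,G):
GGGGYGG
GGGGRRR
GGGGGGG
GGKKGRR
GGKKGGG
After op 3 paint(2,2,G):
GGGGYGG
GGGGRRR
GGGGGGG
GGKKGRR
GGKKGGG
After op 4 paint(3,4,K):
GGGGYGG
GGGGRRR
GGGGGGG
GGKKKRR
GGKKGGG
After op 5 paint(4,6,K):
GGGGYGG
GGGGRRR
GGGGGGG
GGKKKRR
GGKKGGK
After op 6 fill(3,3,G) [5 cells changed]:
GGGGYGG
GGGGRRR
GGGGGGG
GGGGGRR
GGGGGGK

Answer: GGGGYGG
GGGGRRR
GGGGGGG
GGGGGRR
GGGGGGK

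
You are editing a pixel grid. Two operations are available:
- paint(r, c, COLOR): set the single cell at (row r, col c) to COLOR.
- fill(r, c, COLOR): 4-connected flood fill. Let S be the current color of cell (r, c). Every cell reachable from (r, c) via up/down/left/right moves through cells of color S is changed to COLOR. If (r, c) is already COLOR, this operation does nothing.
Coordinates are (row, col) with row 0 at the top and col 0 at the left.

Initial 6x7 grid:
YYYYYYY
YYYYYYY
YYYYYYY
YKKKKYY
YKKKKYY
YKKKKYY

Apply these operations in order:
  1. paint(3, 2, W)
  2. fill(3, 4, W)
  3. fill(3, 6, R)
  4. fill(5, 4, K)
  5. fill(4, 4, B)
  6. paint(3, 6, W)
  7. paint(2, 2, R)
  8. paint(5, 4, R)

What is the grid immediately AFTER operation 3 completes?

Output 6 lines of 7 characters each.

Answer: RRRRRRR
RRRRRRR
RRRRRRR
RWWWWRR
RWWWWRR
RWWWWRR

Derivation:
After op 1 paint(3,2,W):
YYYYYYY
YYYYYYY
YYYYYYY
YKWKKYY
YKKKKYY
YKKKKYY
After op 2 fill(3,4,W) [11 cells changed]:
YYYYYYY
YYYYYYY
YYYYYYY
YWWWWYY
YWWWWYY
YWWWWYY
After op 3 fill(3,6,R) [30 cells changed]:
RRRRRRR
RRRRRRR
RRRRRRR
RWWWWRR
RWWWWRR
RWWWWRR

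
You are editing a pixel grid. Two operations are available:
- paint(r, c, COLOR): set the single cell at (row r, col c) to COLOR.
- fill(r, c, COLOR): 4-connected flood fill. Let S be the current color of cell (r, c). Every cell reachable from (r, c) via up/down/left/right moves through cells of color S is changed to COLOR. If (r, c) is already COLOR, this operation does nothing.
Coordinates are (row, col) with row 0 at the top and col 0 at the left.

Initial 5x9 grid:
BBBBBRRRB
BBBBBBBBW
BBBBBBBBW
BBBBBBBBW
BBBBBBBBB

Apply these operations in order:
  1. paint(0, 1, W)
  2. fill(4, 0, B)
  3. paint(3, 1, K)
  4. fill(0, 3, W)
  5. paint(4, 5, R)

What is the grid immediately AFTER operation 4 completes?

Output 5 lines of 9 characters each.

Answer: WWWWWRRRB
WWWWWWWWW
WWWWWWWWW
WKWWWWWWW
WWWWWWWWW

Derivation:
After op 1 paint(0,1,W):
BWBBBRRRB
BBBBBBBBW
BBBBBBBBW
BBBBBBBBW
BBBBBBBBB
After op 2 fill(4,0,B) [0 cells changed]:
BWBBBRRRB
BBBBBBBBW
BBBBBBBBW
BBBBBBBBW
BBBBBBBBB
After op 3 paint(3,1,K):
BWBBBRRRB
BBBBBBBBW
BBBBBBBBW
BKBBBBBBW
BBBBBBBBB
After op 4 fill(0,3,W) [36 cells changed]:
WWWWWRRRB
WWWWWWWWW
WWWWWWWWW
WKWWWWWWW
WWWWWWWWW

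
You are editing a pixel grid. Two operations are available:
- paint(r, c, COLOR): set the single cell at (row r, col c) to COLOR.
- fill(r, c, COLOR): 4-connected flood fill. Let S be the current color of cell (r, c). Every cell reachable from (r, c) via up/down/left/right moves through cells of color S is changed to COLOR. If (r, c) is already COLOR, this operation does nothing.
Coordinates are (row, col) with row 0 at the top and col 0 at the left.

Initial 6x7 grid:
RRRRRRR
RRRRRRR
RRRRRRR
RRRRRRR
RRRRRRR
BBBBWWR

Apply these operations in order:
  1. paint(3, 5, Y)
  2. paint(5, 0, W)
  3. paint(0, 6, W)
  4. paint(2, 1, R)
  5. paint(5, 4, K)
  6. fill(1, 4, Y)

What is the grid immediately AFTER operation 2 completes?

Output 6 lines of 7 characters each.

Answer: RRRRRRR
RRRRRRR
RRRRRRR
RRRRRYR
RRRRRRR
WBBBWWR

Derivation:
After op 1 paint(3,5,Y):
RRRRRRR
RRRRRRR
RRRRRRR
RRRRRYR
RRRRRRR
BBBBWWR
After op 2 paint(5,0,W):
RRRRRRR
RRRRRRR
RRRRRRR
RRRRRYR
RRRRRRR
WBBBWWR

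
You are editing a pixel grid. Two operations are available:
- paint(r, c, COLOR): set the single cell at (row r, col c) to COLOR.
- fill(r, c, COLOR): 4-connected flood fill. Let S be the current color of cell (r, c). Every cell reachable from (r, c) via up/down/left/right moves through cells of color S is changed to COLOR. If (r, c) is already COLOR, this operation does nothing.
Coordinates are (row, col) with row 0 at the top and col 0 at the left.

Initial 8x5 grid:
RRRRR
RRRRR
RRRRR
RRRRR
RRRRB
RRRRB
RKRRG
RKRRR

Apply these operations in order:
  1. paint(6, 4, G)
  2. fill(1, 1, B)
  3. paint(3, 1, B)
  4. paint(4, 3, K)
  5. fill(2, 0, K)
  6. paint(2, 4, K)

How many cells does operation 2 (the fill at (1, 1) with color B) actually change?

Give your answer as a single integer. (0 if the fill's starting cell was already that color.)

After op 1 paint(6,4,G):
RRRRR
RRRRR
RRRRR
RRRRR
RRRRB
RRRRB
RKRRG
RKRRR
After op 2 fill(1,1,B) [35 cells changed]:
BBBBB
BBBBB
BBBBB
BBBBB
BBBBB
BBBBB
BKBBG
BKBBB

Answer: 35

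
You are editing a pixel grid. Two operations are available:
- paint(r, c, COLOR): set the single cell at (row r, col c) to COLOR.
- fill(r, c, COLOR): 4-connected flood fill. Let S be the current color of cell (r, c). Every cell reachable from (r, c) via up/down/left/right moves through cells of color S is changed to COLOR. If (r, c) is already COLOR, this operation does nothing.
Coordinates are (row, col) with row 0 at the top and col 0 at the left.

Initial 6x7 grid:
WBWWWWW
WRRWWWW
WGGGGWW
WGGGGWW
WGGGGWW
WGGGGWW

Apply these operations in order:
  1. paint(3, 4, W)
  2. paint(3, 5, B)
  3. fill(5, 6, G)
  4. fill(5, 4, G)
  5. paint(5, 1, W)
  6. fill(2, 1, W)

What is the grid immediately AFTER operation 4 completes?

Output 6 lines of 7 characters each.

After op 1 paint(3,4,W):
WBWWWWW
WRRWWWW
WGGGGWW
WGGGWWW
WGGGGWW
WGGGGWW
After op 2 paint(3,5,B):
WBWWWWW
WRRWWWW
WGGGGWW
WGGGWBW
WGGGGWW
WGGGGWW
After op 3 fill(5,6,G) [16 cells changed]:
WBGGGGG
WRRGGGG
WGGGGGG
WGGGWBG
WGGGGGG
WGGGGGG
After op 4 fill(5,4,G) [0 cells changed]:
WBGGGGG
WRRGGGG
WGGGGGG
WGGGWBG
WGGGGGG
WGGGGGG

Answer: WBGGGGG
WRRGGGG
WGGGGGG
WGGGWBG
WGGGGGG
WGGGGGG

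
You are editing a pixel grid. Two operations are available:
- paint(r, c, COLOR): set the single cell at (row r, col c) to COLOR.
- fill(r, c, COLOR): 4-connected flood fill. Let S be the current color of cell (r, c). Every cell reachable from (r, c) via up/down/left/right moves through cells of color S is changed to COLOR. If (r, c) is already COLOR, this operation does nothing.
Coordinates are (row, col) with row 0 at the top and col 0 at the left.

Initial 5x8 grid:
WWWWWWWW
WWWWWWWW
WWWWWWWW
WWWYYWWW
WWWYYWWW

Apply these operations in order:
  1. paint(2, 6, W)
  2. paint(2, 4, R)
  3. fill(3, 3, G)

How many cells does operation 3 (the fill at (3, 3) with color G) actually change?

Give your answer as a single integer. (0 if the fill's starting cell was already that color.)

Answer: 4

Derivation:
After op 1 paint(2,6,W):
WWWWWWWW
WWWWWWWW
WWWWWWWW
WWWYYWWW
WWWYYWWW
After op 2 paint(2,4,R):
WWWWWWWW
WWWWWWWW
WWWWRWWW
WWWYYWWW
WWWYYWWW
After op 3 fill(3,3,G) [4 cells changed]:
WWWWWWWW
WWWWWWWW
WWWWRWWW
WWWGGWWW
WWWGGWWW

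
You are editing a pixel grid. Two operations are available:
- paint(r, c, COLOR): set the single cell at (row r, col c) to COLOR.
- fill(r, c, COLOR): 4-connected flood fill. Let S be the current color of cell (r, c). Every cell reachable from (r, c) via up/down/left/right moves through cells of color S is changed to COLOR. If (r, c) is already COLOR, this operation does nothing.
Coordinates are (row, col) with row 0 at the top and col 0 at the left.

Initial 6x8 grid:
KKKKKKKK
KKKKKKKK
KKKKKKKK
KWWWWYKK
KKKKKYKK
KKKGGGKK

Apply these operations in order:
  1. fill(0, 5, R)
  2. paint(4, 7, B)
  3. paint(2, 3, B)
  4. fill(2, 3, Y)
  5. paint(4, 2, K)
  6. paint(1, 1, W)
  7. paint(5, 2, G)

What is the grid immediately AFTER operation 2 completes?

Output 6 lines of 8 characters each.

Answer: RRRRRRRR
RRRRRRRR
RRRRRRRR
RWWWWYRR
RRRRRYRB
RRRGGGRR

Derivation:
After op 1 fill(0,5,R) [39 cells changed]:
RRRRRRRR
RRRRRRRR
RRRRRRRR
RWWWWYRR
RRRRRYRR
RRRGGGRR
After op 2 paint(4,7,B):
RRRRRRRR
RRRRRRRR
RRRRRRRR
RWWWWYRR
RRRRRYRB
RRRGGGRR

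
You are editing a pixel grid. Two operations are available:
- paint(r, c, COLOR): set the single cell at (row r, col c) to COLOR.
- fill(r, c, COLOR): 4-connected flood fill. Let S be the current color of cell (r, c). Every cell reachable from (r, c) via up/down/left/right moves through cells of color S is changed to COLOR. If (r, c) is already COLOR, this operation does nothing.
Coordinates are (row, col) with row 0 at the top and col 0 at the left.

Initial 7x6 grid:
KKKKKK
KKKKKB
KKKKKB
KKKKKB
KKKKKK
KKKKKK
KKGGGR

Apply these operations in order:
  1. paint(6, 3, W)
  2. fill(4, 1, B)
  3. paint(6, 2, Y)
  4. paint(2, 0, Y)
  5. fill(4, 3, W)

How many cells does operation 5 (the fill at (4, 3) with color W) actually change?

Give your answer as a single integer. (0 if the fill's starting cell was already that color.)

Answer: 37

Derivation:
After op 1 paint(6,3,W):
KKKKKK
KKKKKB
KKKKKB
KKKKKB
KKKKKK
KKKKKK
KKGWGR
After op 2 fill(4,1,B) [35 cells changed]:
BBBBBB
BBBBBB
BBBBBB
BBBBBB
BBBBBB
BBBBBB
BBGWGR
After op 3 paint(6,2,Y):
BBBBBB
BBBBBB
BBBBBB
BBBBBB
BBBBBB
BBBBBB
BBYWGR
After op 4 paint(2,0,Y):
BBBBBB
BBBBBB
YBBBBB
BBBBBB
BBBBBB
BBBBBB
BBYWGR
After op 5 fill(4,3,W) [37 cells changed]:
WWWWWW
WWWWWW
YWWWWW
WWWWWW
WWWWWW
WWWWWW
WWYWGR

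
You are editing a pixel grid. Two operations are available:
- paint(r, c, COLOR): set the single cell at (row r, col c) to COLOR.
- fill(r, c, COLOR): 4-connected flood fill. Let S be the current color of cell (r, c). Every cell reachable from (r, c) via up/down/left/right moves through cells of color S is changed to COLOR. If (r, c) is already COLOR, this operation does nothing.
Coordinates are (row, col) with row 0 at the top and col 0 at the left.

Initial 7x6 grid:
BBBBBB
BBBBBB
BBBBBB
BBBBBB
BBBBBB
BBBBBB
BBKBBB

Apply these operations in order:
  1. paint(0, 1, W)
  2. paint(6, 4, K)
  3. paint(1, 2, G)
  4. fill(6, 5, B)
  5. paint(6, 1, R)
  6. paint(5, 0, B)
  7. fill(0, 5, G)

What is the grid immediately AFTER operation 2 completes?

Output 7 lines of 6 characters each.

After op 1 paint(0,1,W):
BWBBBB
BBBBBB
BBBBBB
BBBBBB
BBBBBB
BBBBBB
BBKBBB
After op 2 paint(6,4,K):
BWBBBB
BBBBBB
BBBBBB
BBBBBB
BBBBBB
BBBBBB
BBKBKB

Answer: BWBBBB
BBBBBB
BBBBBB
BBBBBB
BBBBBB
BBBBBB
BBKBKB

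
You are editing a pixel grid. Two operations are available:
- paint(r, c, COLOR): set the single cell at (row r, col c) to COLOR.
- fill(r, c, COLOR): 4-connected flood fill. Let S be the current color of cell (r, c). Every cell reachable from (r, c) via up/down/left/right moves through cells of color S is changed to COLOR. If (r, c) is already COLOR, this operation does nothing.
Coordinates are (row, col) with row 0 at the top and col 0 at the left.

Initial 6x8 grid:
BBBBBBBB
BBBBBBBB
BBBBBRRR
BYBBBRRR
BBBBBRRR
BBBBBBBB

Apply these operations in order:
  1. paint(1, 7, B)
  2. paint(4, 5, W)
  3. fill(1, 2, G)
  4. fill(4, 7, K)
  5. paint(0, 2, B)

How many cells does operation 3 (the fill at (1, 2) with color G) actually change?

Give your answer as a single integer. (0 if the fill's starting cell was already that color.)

After op 1 paint(1,7,B):
BBBBBBBB
BBBBBBBB
BBBBBRRR
BYBBBRRR
BBBBBRRR
BBBBBBBB
After op 2 paint(4,5,W):
BBBBBBBB
BBBBBBBB
BBBBBRRR
BYBBBRRR
BBBBBWRR
BBBBBBBB
After op 3 fill(1,2,G) [38 cells changed]:
GGGGGGGG
GGGGGGGG
GGGGGRRR
GYGGGRRR
GGGGGWRR
GGGGGGGG

Answer: 38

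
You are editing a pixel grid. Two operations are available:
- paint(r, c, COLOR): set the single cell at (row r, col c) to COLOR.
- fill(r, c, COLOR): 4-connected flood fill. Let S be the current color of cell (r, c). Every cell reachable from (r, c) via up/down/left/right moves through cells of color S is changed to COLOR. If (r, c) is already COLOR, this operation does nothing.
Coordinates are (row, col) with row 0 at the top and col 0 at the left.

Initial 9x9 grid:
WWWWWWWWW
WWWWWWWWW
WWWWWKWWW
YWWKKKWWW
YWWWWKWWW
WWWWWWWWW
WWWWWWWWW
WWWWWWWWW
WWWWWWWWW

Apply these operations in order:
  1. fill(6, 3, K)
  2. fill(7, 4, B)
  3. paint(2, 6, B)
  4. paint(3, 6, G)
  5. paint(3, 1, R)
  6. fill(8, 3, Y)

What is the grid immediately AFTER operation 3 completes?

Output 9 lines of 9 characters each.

Answer: BBBBBBBBB
BBBBBBBBB
BBBBBBBBB
YBBBBBBBB
YBBBBBBBB
BBBBBBBBB
BBBBBBBBB
BBBBBBBBB
BBBBBBBBB

Derivation:
After op 1 fill(6,3,K) [74 cells changed]:
KKKKKKKKK
KKKKKKKKK
KKKKKKKKK
YKKKKKKKK
YKKKKKKKK
KKKKKKKKK
KKKKKKKKK
KKKKKKKKK
KKKKKKKKK
After op 2 fill(7,4,B) [79 cells changed]:
BBBBBBBBB
BBBBBBBBB
BBBBBBBBB
YBBBBBBBB
YBBBBBBBB
BBBBBBBBB
BBBBBBBBB
BBBBBBBBB
BBBBBBBBB
After op 3 paint(2,6,B):
BBBBBBBBB
BBBBBBBBB
BBBBBBBBB
YBBBBBBBB
YBBBBBBBB
BBBBBBBBB
BBBBBBBBB
BBBBBBBBB
BBBBBBBBB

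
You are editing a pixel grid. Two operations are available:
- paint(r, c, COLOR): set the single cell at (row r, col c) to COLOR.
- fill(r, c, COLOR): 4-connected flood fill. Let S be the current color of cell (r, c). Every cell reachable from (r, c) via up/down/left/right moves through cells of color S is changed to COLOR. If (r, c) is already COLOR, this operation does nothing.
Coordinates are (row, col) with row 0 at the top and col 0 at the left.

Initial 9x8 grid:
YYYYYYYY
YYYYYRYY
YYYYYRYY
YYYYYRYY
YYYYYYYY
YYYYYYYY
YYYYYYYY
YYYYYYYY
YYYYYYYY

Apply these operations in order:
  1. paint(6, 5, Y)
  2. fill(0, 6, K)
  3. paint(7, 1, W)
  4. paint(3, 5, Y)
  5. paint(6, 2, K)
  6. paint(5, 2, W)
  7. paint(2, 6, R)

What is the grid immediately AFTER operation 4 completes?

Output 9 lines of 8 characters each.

Answer: KKKKKKKK
KKKKKRKK
KKKKKRKK
KKKKKYKK
KKKKKKKK
KKKKKKKK
KKKKKKKK
KWKKKKKK
KKKKKKKK

Derivation:
After op 1 paint(6,5,Y):
YYYYYYYY
YYYYYRYY
YYYYYRYY
YYYYYRYY
YYYYYYYY
YYYYYYYY
YYYYYYYY
YYYYYYYY
YYYYYYYY
After op 2 fill(0,6,K) [69 cells changed]:
KKKKKKKK
KKKKKRKK
KKKKKRKK
KKKKKRKK
KKKKKKKK
KKKKKKKK
KKKKKKKK
KKKKKKKK
KKKKKKKK
After op 3 paint(7,1,W):
KKKKKKKK
KKKKKRKK
KKKKKRKK
KKKKKRKK
KKKKKKKK
KKKKKKKK
KKKKKKKK
KWKKKKKK
KKKKKKKK
After op 4 paint(3,5,Y):
KKKKKKKK
KKKKKRKK
KKKKKRKK
KKKKKYKK
KKKKKKKK
KKKKKKKK
KKKKKKKK
KWKKKKKK
KKKKKKKK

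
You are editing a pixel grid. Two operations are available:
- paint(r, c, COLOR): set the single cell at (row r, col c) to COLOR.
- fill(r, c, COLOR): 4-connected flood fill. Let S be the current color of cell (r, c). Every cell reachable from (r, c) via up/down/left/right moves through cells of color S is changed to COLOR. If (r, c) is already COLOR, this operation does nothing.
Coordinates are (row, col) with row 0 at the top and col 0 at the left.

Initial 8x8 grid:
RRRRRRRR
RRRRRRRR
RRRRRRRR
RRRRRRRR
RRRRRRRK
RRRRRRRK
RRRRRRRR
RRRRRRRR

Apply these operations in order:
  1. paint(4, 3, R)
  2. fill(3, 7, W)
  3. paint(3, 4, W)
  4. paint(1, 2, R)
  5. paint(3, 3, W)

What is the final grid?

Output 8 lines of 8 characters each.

Answer: WWWWWWWW
WWRWWWWW
WWWWWWWW
WWWWWWWW
WWWWWWWK
WWWWWWWK
WWWWWWWW
WWWWWWWW

Derivation:
After op 1 paint(4,3,R):
RRRRRRRR
RRRRRRRR
RRRRRRRR
RRRRRRRR
RRRRRRRK
RRRRRRRK
RRRRRRRR
RRRRRRRR
After op 2 fill(3,7,W) [62 cells changed]:
WWWWWWWW
WWWWWWWW
WWWWWWWW
WWWWWWWW
WWWWWWWK
WWWWWWWK
WWWWWWWW
WWWWWWWW
After op 3 paint(3,4,W):
WWWWWWWW
WWWWWWWW
WWWWWWWW
WWWWWWWW
WWWWWWWK
WWWWWWWK
WWWWWWWW
WWWWWWWW
After op 4 paint(1,2,R):
WWWWWWWW
WWRWWWWW
WWWWWWWW
WWWWWWWW
WWWWWWWK
WWWWWWWK
WWWWWWWW
WWWWWWWW
After op 5 paint(3,3,W):
WWWWWWWW
WWRWWWWW
WWWWWWWW
WWWWWWWW
WWWWWWWK
WWWWWWWK
WWWWWWWW
WWWWWWWW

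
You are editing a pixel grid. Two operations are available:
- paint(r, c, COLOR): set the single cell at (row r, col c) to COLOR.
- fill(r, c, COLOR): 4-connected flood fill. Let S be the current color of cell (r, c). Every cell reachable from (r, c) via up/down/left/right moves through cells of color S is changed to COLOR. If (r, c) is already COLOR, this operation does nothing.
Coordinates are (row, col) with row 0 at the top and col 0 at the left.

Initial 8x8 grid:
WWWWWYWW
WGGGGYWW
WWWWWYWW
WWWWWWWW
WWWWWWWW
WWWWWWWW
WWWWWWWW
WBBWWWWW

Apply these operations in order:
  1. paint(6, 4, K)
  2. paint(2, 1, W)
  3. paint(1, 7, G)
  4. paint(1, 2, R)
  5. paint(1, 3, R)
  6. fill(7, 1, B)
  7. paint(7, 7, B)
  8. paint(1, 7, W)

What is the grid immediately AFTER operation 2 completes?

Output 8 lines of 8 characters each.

Answer: WWWWWYWW
WGGGGYWW
WWWWWYWW
WWWWWWWW
WWWWWWWW
WWWWWWWW
WWWWKWWW
WBBWWWWW

Derivation:
After op 1 paint(6,4,K):
WWWWWYWW
WGGGGYWW
WWWWWYWW
WWWWWWWW
WWWWWWWW
WWWWWWWW
WWWWKWWW
WBBWWWWW
After op 2 paint(2,1,W):
WWWWWYWW
WGGGGYWW
WWWWWYWW
WWWWWWWW
WWWWWWWW
WWWWWWWW
WWWWKWWW
WBBWWWWW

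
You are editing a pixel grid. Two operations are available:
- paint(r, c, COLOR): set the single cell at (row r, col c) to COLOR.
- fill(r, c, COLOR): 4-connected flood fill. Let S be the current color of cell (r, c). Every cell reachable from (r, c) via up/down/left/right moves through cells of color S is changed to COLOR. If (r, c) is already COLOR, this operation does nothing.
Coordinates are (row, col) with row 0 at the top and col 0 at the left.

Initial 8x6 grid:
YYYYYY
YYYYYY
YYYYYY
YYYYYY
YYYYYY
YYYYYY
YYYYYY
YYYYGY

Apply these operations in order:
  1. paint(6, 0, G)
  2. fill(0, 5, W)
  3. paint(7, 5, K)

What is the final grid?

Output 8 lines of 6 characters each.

Answer: WWWWWW
WWWWWW
WWWWWW
WWWWWW
WWWWWW
WWWWWW
GWWWWW
WWWWGK

Derivation:
After op 1 paint(6,0,G):
YYYYYY
YYYYYY
YYYYYY
YYYYYY
YYYYYY
YYYYYY
GYYYYY
YYYYGY
After op 2 fill(0,5,W) [46 cells changed]:
WWWWWW
WWWWWW
WWWWWW
WWWWWW
WWWWWW
WWWWWW
GWWWWW
WWWWGW
After op 3 paint(7,5,K):
WWWWWW
WWWWWW
WWWWWW
WWWWWW
WWWWWW
WWWWWW
GWWWWW
WWWWGK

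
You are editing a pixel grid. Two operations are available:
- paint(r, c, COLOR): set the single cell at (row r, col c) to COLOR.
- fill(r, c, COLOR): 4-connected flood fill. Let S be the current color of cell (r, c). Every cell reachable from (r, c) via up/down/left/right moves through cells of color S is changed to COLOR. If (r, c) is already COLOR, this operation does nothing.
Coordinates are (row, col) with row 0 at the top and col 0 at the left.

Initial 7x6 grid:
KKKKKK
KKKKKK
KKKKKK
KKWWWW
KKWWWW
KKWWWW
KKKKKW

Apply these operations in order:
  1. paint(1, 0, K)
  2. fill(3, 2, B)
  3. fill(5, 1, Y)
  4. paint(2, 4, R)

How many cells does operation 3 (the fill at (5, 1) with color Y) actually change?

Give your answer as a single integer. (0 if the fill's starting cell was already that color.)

After op 1 paint(1,0,K):
KKKKKK
KKKKKK
KKKKKK
KKWWWW
KKWWWW
KKWWWW
KKKKKW
After op 2 fill(3,2,B) [13 cells changed]:
KKKKKK
KKKKKK
KKKKKK
KKBBBB
KKBBBB
KKBBBB
KKKKKB
After op 3 fill(5,1,Y) [29 cells changed]:
YYYYYY
YYYYYY
YYYYYY
YYBBBB
YYBBBB
YYBBBB
YYYYYB

Answer: 29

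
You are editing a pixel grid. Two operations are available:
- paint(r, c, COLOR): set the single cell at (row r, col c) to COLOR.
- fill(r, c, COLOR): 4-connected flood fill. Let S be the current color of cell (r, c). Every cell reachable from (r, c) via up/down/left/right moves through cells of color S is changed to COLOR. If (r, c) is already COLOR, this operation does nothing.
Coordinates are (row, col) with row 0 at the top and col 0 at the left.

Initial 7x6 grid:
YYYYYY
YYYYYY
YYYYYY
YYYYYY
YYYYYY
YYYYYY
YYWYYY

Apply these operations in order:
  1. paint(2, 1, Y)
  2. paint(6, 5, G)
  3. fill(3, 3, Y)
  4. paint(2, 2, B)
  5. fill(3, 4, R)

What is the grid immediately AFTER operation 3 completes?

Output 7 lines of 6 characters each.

After op 1 paint(2,1,Y):
YYYYYY
YYYYYY
YYYYYY
YYYYYY
YYYYYY
YYYYYY
YYWYYY
After op 2 paint(6,5,G):
YYYYYY
YYYYYY
YYYYYY
YYYYYY
YYYYYY
YYYYYY
YYWYYG
After op 3 fill(3,3,Y) [0 cells changed]:
YYYYYY
YYYYYY
YYYYYY
YYYYYY
YYYYYY
YYYYYY
YYWYYG

Answer: YYYYYY
YYYYYY
YYYYYY
YYYYYY
YYYYYY
YYYYYY
YYWYYG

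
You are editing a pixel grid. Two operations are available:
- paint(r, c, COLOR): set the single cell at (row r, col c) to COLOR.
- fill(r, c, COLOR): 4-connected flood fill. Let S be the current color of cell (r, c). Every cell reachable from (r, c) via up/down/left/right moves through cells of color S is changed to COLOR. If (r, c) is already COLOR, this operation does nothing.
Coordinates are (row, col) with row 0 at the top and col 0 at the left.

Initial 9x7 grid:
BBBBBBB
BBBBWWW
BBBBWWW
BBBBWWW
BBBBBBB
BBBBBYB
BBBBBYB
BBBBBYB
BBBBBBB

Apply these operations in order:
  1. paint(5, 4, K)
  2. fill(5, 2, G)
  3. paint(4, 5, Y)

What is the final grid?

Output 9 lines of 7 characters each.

Answer: GGGGGGG
GGGGWWW
GGGGWWW
GGGGWWW
GGGGGYG
GGGGKYG
GGGGGYG
GGGGGYG
GGGGGGG

Derivation:
After op 1 paint(5,4,K):
BBBBBBB
BBBBWWW
BBBBWWW
BBBBWWW
BBBBBBB
BBBBKYB
BBBBBYB
BBBBBYB
BBBBBBB
After op 2 fill(5,2,G) [50 cells changed]:
GGGGGGG
GGGGWWW
GGGGWWW
GGGGWWW
GGGGGGG
GGGGKYG
GGGGGYG
GGGGGYG
GGGGGGG
After op 3 paint(4,5,Y):
GGGGGGG
GGGGWWW
GGGGWWW
GGGGWWW
GGGGGYG
GGGGKYG
GGGGGYG
GGGGGYG
GGGGGGG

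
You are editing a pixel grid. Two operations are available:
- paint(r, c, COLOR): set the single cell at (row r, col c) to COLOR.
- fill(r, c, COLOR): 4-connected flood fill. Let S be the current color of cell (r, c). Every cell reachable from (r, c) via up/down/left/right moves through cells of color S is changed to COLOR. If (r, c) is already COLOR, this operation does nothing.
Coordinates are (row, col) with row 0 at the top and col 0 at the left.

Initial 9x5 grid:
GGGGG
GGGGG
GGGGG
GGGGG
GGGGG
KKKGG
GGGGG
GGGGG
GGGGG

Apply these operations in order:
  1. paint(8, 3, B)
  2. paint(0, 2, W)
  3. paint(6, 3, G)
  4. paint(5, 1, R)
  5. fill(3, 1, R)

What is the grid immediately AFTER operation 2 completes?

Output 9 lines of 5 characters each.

After op 1 paint(8,3,B):
GGGGG
GGGGG
GGGGG
GGGGG
GGGGG
KKKGG
GGGGG
GGGGG
GGGBG
After op 2 paint(0,2,W):
GGWGG
GGGGG
GGGGG
GGGGG
GGGGG
KKKGG
GGGGG
GGGGG
GGGBG

Answer: GGWGG
GGGGG
GGGGG
GGGGG
GGGGG
KKKGG
GGGGG
GGGGG
GGGBG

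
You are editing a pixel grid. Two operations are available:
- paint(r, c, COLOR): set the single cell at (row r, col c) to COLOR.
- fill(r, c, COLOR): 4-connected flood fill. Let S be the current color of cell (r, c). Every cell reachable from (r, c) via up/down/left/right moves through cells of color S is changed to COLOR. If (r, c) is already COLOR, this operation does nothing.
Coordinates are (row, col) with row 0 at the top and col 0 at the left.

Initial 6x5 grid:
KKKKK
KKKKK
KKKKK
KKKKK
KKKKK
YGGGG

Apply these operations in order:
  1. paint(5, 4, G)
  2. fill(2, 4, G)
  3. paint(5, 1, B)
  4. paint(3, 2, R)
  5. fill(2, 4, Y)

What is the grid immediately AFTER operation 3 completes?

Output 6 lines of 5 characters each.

Answer: GGGGG
GGGGG
GGGGG
GGGGG
GGGGG
YBGGG

Derivation:
After op 1 paint(5,4,G):
KKKKK
KKKKK
KKKKK
KKKKK
KKKKK
YGGGG
After op 2 fill(2,4,G) [25 cells changed]:
GGGGG
GGGGG
GGGGG
GGGGG
GGGGG
YGGGG
After op 3 paint(5,1,B):
GGGGG
GGGGG
GGGGG
GGGGG
GGGGG
YBGGG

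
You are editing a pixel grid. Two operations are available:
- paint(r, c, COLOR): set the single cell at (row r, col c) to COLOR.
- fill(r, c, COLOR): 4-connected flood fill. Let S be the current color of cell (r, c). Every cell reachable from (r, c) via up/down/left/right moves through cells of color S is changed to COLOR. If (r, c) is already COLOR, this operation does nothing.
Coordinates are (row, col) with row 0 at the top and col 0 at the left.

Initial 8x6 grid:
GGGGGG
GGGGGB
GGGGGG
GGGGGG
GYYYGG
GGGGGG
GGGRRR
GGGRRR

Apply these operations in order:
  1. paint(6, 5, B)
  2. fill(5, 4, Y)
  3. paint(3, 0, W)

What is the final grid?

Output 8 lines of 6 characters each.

Answer: YYYYYY
YYYYYB
YYYYYY
WYYYYY
YYYYYY
YYYYYY
YYYRRB
YYYRRR

Derivation:
After op 1 paint(6,5,B):
GGGGGG
GGGGGB
GGGGGG
GGGGGG
GYYYGG
GGGGGG
GGGRRB
GGGRRR
After op 2 fill(5,4,Y) [38 cells changed]:
YYYYYY
YYYYYB
YYYYYY
YYYYYY
YYYYYY
YYYYYY
YYYRRB
YYYRRR
After op 3 paint(3,0,W):
YYYYYY
YYYYYB
YYYYYY
WYYYYY
YYYYYY
YYYYYY
YYYRRB
YYYRRR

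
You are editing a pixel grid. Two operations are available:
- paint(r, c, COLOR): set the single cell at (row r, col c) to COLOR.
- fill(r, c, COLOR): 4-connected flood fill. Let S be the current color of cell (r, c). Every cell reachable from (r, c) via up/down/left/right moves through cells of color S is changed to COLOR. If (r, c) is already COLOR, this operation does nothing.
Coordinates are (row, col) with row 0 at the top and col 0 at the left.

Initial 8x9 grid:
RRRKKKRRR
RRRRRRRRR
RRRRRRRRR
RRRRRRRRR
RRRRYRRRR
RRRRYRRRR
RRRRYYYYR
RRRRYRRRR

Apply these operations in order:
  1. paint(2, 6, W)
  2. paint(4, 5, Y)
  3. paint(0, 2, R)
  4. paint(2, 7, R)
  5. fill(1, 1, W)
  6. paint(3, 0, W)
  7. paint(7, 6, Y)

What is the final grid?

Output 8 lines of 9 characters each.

Answer: WWWKKKWWW
WWWWWWWWW
WWWWWWWWW
WWWWWWWWW
WWWWYYWWW
WWWWYWWWW
WWWWYYYYW
WWWWYWYWW

Derivation:
After op 1 paint(2,6,W):
RRRKKKRRR
RRRRRRRRR
RRRRRRWRR
RRRRRRRRR
RRRRYRRRR
RRRRYRRRR
RRRRYYYYR
RRRRYRRRR
After op 2 paint(4,5,Y):
RRRKKKRRR
RRRRRRRRR
RRRRRRWRR
RRRRRRRRR
RRRRYYRRR
RRRRYRRRR
RRRRYYYYR
RRRRYRRRR
After op 3 paint(0,2,R):
RRRKKKRRR
RRRRRRRRR
RRRRRRWRR
RRRRRRRRR
RRRRYYRRR
RRRRYRRRR
RRRRYYYYR
RRRRYRRRR
After op 4 paint(2,7,R):
RRRKKKRRR
RRRRRRRRR
RRRRRRWRR
RRRRRRRRR
RRRRYYRRR
RRRRYRRRR
RRRRYYYYR
RRRRYRRRR
After op 5 fill(1,1,W) [60 cells changed]:
WWWKKKWWW
WWWWWWWWW
WWWWWWWWW
WWWWWWWWW
WWWWYYWWW
WWWWYWWWW
WWWWYYYYW
WWWWYWWWW
After op 6 paint(3,0,W):
WWWKKKWWW
WWWWWWWWW
WWWWWWWWW
WWWWWWWWW
WWWWYYWWW
WWWWYWWWW
WWWWYYYYW
WWWWYWWWW
After op 7 paint(7,6,Y):
WWWKKKWWW
WWWWWWWWW
WWWWWWWWW
WWWWWWWWW
WWWWYYWWW
WWWWYWWWW
WWWWYYYYW
WWWWYWYWW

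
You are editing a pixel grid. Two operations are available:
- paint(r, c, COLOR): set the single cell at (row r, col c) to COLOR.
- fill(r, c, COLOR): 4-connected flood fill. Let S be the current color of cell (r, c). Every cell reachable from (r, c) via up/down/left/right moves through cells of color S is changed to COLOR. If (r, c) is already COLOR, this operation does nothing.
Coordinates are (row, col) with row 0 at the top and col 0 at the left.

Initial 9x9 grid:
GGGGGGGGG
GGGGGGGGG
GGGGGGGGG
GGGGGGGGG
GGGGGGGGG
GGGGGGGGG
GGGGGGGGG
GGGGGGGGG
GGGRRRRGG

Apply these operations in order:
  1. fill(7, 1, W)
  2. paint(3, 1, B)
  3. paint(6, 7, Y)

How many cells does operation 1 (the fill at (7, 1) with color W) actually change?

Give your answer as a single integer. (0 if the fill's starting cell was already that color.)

Answer: 77

Derivation:
After op 1 fill(7,1,W) [77 cells changed]:
WWWWWWWWW
WWWWWWWWW
WWWWWWWWW
WWWWWWWWW
WWWWWWWWW
WWWWWWWWW
WWWWWWWWW
WWWWWWWWW
WWWRRRRWW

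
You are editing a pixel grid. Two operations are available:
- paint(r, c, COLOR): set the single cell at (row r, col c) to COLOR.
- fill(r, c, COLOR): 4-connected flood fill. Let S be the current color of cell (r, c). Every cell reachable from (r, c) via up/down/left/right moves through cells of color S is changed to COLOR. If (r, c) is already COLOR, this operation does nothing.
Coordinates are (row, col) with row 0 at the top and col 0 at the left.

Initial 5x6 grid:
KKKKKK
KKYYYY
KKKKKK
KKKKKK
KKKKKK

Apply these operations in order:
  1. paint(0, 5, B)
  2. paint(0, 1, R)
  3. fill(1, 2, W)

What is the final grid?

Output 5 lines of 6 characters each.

After op 1 paint(0,5,B):
KKKKKB
KKYYYY
KKKKKK
KKKKKK
KKKKKK
After op 2 paint(0,1,R):
KRKKKB
KKYYYY
KKKKKK
KKKKKK
KKKKKK
After op 3 fill(1,2,W) [4 cells changed]:
KRKKKB
KKWWWW
KKKKKK
KKKKKK
KKKKKK

Answer: KRKKKB
KKWWWW
KKKKKK
KKKKKK
KKKKKK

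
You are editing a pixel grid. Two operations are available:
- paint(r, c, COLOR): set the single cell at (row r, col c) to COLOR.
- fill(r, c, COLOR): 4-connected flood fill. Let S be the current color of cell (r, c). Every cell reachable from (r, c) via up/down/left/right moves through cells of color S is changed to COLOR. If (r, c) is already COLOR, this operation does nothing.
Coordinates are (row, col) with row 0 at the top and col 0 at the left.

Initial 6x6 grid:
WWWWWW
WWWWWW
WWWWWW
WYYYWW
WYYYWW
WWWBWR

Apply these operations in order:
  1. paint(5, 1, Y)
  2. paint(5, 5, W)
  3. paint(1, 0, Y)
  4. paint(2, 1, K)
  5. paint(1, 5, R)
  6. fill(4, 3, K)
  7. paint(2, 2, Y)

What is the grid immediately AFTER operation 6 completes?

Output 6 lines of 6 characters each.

After op 1 paint(5,1,Y):
WWWWWW
WWWWWW
WWWWWW
WYYYWW
WYYYWW
WYWBWR
After op 2 paint(5,5,W):
WWWWWW
WWWWWW
WWWWWW
WYYYWW
WYYYWW
WYWBWW
After op 3 paint(1,0,Y):
WWWWWW
YWWWWW
WWWWWW
WYYYWW
WYYYWW
WYWBWW
After op 4 paint(2,1,K):
WWWWWW
YWWWWW
WKWWWW
WYYYWW
WYYYWW
WYWBWW
After op 5 paint(1,5,R):
WWWWWW
YWWWWR
WKWWWW
WYYYWW
WYYYWW
WYWBWW
After op 6 fill(4,3,K) [7 cells changed]:
WWWWWW
YWWWWR
WKWWWW
WKKKWW
WKKKWW
WKWBWW

Answer: WWWWWW
YWWWWR
WKWWWW
WKKKWW
WKKKWW
WKWBWW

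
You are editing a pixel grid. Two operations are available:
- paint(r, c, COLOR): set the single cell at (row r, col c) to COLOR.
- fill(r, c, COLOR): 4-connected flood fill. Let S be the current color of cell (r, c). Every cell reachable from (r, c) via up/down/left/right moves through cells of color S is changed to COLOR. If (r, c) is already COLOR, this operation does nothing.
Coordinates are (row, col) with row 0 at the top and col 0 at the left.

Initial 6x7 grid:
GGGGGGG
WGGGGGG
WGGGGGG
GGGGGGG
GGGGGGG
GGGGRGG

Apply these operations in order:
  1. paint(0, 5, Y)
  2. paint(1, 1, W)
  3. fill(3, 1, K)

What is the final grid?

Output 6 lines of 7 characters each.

Answer: KKKKKYK
WWKKKKK
WKKKKKK
KKKKKKK
KKKKKKK
KKKKRKK

Derivation:
After op 1 paint(0,5,Y):
GGGGGYG
WGGGGGG
WGGGGGG
GGGGGGG
GGGGGGG
GGGGRGG
After op 2 paint(1,1,W):
GGGGGYG
WWGGGGG
WGGGGGG
GGGGGGG
GGGGGGG
GGGGRGG
After op 3 fill(3,1,K) [37 cells changed]:
KKKKKYK
WWKKKKK
WKKKKKK
KKKKKKK
KKKKKKK
KKKKRKK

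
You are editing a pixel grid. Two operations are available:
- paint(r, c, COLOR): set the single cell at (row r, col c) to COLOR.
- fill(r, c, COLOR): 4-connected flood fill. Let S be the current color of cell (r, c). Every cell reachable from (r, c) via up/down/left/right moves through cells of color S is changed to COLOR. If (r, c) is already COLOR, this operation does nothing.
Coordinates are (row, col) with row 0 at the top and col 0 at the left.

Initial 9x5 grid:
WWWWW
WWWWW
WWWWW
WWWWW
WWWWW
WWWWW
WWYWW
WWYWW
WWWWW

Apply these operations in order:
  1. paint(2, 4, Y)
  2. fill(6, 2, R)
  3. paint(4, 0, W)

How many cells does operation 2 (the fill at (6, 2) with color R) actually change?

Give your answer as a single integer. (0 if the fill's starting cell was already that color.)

Answer: 2

Derivation:
After op 1 paint(2,4,Y):
WWWWW
WWWWW
WWWWY
WWWWW
WWWWW
WWWWW
WWYWW
WWYWW
WWWWW
After op 2 fill(6,2,R) [2 cells changed]:
WWWWW
WWWWW
WWWWY
WWWWW
WWWWW
WWWWW
WWRWW
WWRWW
WWWWW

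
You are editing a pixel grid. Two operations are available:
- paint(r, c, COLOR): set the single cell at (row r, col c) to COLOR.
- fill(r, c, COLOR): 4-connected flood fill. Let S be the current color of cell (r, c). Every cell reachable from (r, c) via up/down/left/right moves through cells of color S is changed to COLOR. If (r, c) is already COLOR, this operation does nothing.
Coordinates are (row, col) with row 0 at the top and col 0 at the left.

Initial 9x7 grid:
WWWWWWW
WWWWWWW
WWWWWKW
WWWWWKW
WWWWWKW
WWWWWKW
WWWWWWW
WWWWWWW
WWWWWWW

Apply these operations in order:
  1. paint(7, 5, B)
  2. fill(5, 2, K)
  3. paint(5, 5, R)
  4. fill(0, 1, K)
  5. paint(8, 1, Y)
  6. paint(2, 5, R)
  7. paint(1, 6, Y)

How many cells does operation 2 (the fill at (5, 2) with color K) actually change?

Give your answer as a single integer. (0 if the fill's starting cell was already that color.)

After op 1 paint(7,5,B):
WWWWWWW
WWWWWWW
WWWWWKW
WWWWWKW
WWWWWKW
WWWWWKW
WWWWWWW
WWWWWBW
WWWWWWW
After op 2 fill(5,2,K) [58 cells changed]:
KKKKKKK
KKKKKKK
KKKKKKK
KKKKKKK
KKKKKKK
KKKKKKK
KKKKKKK
KKKKKBK
KKKKKKK

Answer: 58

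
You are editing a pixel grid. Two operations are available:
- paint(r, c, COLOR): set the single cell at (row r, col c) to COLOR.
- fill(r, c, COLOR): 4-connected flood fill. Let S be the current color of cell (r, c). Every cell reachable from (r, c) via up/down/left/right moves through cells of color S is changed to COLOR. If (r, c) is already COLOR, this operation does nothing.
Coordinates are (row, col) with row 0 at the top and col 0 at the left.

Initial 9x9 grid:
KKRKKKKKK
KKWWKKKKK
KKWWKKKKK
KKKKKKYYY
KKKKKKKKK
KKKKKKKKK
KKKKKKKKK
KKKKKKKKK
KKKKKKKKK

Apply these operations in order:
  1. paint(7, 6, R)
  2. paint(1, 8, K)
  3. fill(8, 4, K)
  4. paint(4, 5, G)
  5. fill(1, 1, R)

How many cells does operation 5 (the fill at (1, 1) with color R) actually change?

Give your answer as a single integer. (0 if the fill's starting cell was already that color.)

After op 1 paint(7,6,R):
KKRKKKKKK
KKWWKKKKK
KKWWKKKKK
KKKKKKYYY
KKKKKKKKK
KKKKKKKKK
KKKKKKKKK
KKKKKKRKK
KKKKKKKKK
After op 2 paint(1,8,K):
KKRKKKKKK
KKWWKKKKK
KKWWKKKKK
KKKKKKYYY
KKKKKKKKK
KKKKKKKKK
KKKKKKKKK
KKKKKKRKK
KKKKKKKKK
After op 3 fill(8,4,K) [0 cells changed]:
KKRKKKKKK
KKWWKKKKK
KKWWKKKKK
KKKKKKYYY
KKKKKKKKK
KKKKKKKKK
KKKKKKKKK
KKKKKKRKK
KKKKKKKKK
After op 4 paint(4,5,G):
KKRKKKKKK
KKWWKKKKK
KKWWKKKKK
KKKKKKYYY
KKKKKGKKK
KKKKKKKKK
KKKKKKKKK
KKKKKKRKK
KKKKKKKKK
After op 5 fill(1,1,R) [71 cells changed]:
RRRRRRRRR
RRWWRRRRR
RRWWRRRRR
RRRRRRYYY
RRRRRGRRR
RRRRRRRRR
RRRRRRRRR
RRRRRRRRR
RRRRRRRRR

Answer: 71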